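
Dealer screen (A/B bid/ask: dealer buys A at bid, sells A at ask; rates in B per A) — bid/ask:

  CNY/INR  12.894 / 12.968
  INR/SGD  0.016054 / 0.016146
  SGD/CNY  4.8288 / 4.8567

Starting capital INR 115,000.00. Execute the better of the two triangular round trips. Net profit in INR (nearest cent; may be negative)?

Best loop INR → SGD → CNY → INR:
INR 115,000.00 × 0.016054 (sell INR at bid) = SGD 1,846.21
SGD 1,846.21 × 4.8288 (sell SGD at bid) = CNY 8,914.98
CNY 8,914.98 × 12.894 (sell CNY at bid) = INR 114,949.74

Net result: INR -50.26 (no profitable arbitrage after spreads)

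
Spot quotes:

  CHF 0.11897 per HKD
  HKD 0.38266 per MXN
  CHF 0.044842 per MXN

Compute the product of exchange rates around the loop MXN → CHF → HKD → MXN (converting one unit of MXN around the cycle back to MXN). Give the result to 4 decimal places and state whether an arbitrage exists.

Around MXN → CHF → HKD → MXN: 1 × 0.044842 ÷ 0.11897 ÷ 0.38266 = 0.984996
Product < 1; profitable direction is MXN → HKD → CHF → MXN.

0.9850 (arbitrage exists)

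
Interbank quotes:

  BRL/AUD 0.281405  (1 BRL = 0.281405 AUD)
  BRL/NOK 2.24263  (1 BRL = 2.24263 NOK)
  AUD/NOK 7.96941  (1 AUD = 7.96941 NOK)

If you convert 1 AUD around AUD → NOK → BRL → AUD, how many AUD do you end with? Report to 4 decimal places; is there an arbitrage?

1.0000 (no arbitrage)

Around AUD → NOK → BRL → AUD: 1 × 7.96941 ÷ 2.24263 × 0.281405 = 1.000001
Product ≈ 1 (deviation 0.000%, within rounding noise).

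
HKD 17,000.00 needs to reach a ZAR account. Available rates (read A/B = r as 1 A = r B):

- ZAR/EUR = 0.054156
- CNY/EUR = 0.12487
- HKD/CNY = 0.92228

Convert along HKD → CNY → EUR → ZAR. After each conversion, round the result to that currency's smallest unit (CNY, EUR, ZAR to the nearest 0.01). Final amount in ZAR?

ZAR 36,151.30

HKD 17,000.00 × 0.92228 = CNY 15,678.76
CNY 15,678.76 × 0.12487 = EUR 1,957.81
EUR 1,957.81 ÷ 0.054156 = ZAR 36,151.30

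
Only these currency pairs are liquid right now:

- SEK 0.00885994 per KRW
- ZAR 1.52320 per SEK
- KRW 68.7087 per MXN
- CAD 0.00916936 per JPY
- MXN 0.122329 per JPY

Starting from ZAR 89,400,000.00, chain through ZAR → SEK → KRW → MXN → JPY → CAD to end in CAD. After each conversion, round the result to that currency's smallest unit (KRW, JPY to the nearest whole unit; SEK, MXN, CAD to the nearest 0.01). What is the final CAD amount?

ZAR 89,400,000.00 ÷ 1.52320 = SEK 58,692,226.89
SEK 58,692,226.89 ÷ 0.00885994 = KRW 6,624,449,702
KRW 6,624,449,702 ÷ 68.7087 = MXN 96,413,550.28
MXN 96,413,550.28 ÷ 0.122329 = JPY 788,149,583
JPY 788,149,583 × 0.00916936 = CAD 7,226,827.26

CAD 7,226,827.26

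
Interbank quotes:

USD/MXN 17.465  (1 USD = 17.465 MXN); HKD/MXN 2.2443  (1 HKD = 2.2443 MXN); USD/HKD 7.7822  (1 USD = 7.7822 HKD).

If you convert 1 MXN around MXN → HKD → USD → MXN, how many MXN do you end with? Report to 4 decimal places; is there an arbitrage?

1.0000 (no arbitrage)

Around MXN → HKD → USD → MXN: 1 ÷ 2.2443 ÷ 7.7822 × 17.465 = 0.999966
Product ≈ 1 (deviation 0.003%, within rounding noise).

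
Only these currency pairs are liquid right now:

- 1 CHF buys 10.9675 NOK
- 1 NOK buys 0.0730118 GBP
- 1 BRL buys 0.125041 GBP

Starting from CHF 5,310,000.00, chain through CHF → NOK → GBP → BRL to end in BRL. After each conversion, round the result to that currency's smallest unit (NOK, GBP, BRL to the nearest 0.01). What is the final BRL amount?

BRL 34,005,000.20

CHF 5,310,000.00 × 10.9675 = NOK 58,237,425.00
NOK 58,237,425.00 × 0.0730118 = GBP 4,252,019.23
GBP 4,252,019.23 ÷ 0.125041 = BRL 34,005,000.20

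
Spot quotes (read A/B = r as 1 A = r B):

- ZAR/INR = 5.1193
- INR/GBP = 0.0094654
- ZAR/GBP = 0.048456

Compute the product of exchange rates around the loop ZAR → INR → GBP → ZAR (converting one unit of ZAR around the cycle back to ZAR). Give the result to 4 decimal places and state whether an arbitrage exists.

1.0000 (no arbitrage)

Around ZAR → INR → GBP → ZAR: 1 × 5.1193 × 0.0094654 ÷ 0.048456 = 1.000005
Product ≈ 1 (deviation 0.000%, within rounding noise).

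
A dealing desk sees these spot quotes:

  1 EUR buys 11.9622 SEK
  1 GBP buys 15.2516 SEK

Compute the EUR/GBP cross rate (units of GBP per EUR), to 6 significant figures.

EUR/GBP = 0.784324

1 EUR × 11.9622 = 11.9622 SEK
11.9622 SEK ÷ 15.2516 = 0.784324 GBP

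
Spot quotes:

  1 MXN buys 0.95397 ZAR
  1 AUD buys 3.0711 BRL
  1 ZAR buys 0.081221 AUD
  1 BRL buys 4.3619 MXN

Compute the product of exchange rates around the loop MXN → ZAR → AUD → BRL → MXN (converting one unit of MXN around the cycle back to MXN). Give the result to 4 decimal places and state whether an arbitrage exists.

Around MXN → ZAR → AUD → BRL → MXN: 1 × 0.95397 × 0.081221 × 3.0711 × 4.3619 = 1.037941
Product > 1; profitable direction is MXN → ZAR → AUD → BRL → MXN.

1.0379 (arbitrage exists)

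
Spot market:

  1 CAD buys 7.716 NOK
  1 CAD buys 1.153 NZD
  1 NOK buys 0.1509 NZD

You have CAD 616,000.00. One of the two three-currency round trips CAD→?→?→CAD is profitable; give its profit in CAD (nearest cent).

Profitable loop is CAD → NOK → NZD → CAD:
CAD 616,000.00 × 7.716 = NOK 4,753,056.00
NOK 4,753,056.00 × 0.1509 = NZD 717,236.15
NZD 717,236.15 ÷ 1.153 = CAD 622,060.84
Profit = CAD 622,060.84 − CAD 616,000.00

Profit: CAD 6,060.84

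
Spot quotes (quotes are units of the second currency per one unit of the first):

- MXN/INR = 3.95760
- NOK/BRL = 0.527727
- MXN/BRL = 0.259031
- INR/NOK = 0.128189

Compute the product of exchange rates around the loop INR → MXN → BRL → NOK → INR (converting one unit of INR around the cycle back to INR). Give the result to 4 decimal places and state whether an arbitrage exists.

0.9675 (arbitrage exists)

Around INR → MXN → BRL → NOK → INR: 1 ÷ 3.95760 × 0.259031 ÷ 0.527727 ÷ 0.128189 = 0.967520
Product < 1; profitable direction is INR → NOK → BRL → MXN → INR.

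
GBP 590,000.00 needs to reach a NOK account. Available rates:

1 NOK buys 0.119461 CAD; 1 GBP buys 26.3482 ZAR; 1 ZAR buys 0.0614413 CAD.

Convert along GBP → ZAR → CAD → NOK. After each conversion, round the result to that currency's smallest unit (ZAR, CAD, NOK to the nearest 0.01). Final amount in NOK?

NOK 7,995,345.09

GBP 590,000.00 × 26.3482 = ZAR 15,545,438.00
ZAR 15,545,438.00 × 0.0614413 = CAD 955,131.92
CAD 955,131.92 ÷ 0.119461 = NOK 7,995,345.09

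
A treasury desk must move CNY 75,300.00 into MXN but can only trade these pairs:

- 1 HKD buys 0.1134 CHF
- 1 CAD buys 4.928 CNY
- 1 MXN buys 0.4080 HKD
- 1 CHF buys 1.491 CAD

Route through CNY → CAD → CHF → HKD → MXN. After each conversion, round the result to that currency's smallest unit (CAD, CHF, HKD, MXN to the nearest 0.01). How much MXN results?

MXN 221,499.90

CNY 75,300.00 ÷ 4.928 = CAD 15,280.03
CAD 15,280.03 ÷ 1.491 = CHF 10,248.18
CHF 10,248.18 ÷ 0.1134 = HKD 90,371.96
HKD 90,371.96 ÷ 0.4080 = MXN 221,499.90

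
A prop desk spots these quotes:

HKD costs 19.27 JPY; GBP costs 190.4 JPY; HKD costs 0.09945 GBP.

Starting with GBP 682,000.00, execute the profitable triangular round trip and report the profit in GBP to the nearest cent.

Profitable loop is GBP → HKD → JPY → GBP:
GBP 682,000.00 ÷ 0.09945 = HKD 6,857,717.45
HKD 6,857,717.45 × 19.27 = JPY 132,148,215
JPY 132,148,215 ÷ 190.4 = GBP 694,055.75
Profit = GBP 694,055.75 − GBP 682,000.00

Profit: GBP 12,055.75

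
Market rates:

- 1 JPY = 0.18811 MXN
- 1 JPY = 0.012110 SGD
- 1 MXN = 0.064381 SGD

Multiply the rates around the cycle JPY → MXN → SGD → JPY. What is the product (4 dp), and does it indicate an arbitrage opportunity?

1.0001 (no arbitrage)

Around JPY → MXN → SGD → JPY: 1 × 0.18811 × 0.064381 ÷ 0.012110 = 1.000059
Product ≈ 1 (deviation 0.006%, within rounding noise).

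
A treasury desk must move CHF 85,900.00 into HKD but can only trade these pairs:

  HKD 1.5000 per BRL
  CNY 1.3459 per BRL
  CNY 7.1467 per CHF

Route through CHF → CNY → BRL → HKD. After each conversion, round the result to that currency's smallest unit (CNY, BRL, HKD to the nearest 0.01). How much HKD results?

CHF 85,900.00 × 7.1467 = CNY 613,901.53
CNY 613,901.53 ÷ 1.3459 = BRL 456,127.15
BRL 456,127.15 × 1.5000 = HKD 684,190.73

HKD 684,190.73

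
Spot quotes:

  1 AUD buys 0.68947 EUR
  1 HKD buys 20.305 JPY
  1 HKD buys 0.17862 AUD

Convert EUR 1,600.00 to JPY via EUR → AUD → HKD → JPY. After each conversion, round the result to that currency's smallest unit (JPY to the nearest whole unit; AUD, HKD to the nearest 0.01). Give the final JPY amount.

EUR 1,600.00 ÷ 0.68947 = AUD 2,320.62
AUD 2,320.62 ÷ 0.17862 = HKD 12,991.94
HKD 12,991.94 × 20.305 = JPY 263,801

JPY 263,801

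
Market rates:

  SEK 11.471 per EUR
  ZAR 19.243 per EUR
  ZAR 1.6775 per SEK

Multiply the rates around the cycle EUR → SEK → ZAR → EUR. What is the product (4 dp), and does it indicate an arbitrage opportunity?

Around EUR → SEK → ZAR → EUR: 1 × 11.471 × 1.6775 ÷ 19.243 = 0.999979
Product ≈ 1 (deviation 0.002%, within rounding noise).

1.0000 (no arbitrage)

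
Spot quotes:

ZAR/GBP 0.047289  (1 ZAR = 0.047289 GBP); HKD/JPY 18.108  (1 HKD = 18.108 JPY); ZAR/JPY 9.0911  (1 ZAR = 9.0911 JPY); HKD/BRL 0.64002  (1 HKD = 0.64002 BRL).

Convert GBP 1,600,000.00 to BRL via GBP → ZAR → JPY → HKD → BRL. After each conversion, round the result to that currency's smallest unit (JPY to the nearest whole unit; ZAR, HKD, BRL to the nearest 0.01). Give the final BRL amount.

GBP 1,600,000.00 ÷ 0.047289 = ZAR 33,834,506.97
ZAR 33,834,506.97 × 9.0911 = JPY 307,592,886
JPY 307,592,886 ÷ 18.108 = HKD 16,986,574.22
HKD 16,986,574.22 × 0.64002 = BRL 10,871,747.23

BRL 10,871,747.23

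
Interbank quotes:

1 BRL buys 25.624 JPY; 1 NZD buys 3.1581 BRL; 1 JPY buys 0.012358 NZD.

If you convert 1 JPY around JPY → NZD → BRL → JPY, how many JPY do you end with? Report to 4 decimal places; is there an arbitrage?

1.0000 (no arbitrage)

Around JPY → NZD → BRL → JPY: 1 × 0.012358 × 3.1581 × 25.624 = 1.000048
Product ≈ 1 (deviation 0.005%, within rounding noise).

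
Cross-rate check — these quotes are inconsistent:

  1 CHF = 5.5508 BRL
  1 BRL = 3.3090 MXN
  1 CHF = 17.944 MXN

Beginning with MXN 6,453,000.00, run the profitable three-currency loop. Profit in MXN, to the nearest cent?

Profitable loop is MXN → CHF → BRL → MXN:
MXN 6,453,000.00 ÷ 17.944 = CHF 359,618.81
CHF 359,618.81 × 5.5508 = BRL 1,996,172.11
BRL 1,996,172.11 × 3.3090 = MXN 6,605,333.52
Profit = MXN 6,605,333.52 − MXN 6,453,000.00

Profit: MXN 152,333.52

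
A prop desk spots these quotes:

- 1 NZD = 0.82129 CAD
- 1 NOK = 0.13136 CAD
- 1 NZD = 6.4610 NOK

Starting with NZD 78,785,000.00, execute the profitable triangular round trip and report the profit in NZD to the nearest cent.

Profit: NZD 2,631,023.20

Profitable loop is NZD → NOK → CAD → NZD:
NZD 78,785,000.00 × 6.4610 = NOK 509,029,885.00
NOK 509,029,885.00 × 0.13136 = CAD 66,866,165.69
CAD 66,866,165.69 ÷ 0.82129 = NZD 81,416,023.20
Profit = NZD 81,416,023.20 − NZD 78,785,000.00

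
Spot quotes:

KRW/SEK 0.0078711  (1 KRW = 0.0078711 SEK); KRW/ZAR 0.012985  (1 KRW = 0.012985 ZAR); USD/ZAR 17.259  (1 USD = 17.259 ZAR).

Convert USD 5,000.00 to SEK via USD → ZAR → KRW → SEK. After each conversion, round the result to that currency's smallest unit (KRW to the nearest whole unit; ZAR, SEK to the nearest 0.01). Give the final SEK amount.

USD 5,000.00 × 17.259 = ZAR 86,295.00
ZAR 86,295.00 ÷ 0.012985 = KRW 6,645,745
KRW 6,645,745 × 0.0078711 = SEK 52,309.32

SEK 52,309.32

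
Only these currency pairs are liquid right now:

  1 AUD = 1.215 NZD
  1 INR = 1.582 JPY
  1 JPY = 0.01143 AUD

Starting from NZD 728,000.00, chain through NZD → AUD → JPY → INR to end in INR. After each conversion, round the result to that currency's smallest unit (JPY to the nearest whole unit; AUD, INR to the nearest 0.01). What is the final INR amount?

NZD 728,000.00 ÷ 1.215 = AUD 599,176.95
AUD 599,176.95 ÷ 0.01143 = JPY 52,421,430
JPY 52,421,430 ÷ 1.582 = INR 33,136,175.73

INR 33,136,175.73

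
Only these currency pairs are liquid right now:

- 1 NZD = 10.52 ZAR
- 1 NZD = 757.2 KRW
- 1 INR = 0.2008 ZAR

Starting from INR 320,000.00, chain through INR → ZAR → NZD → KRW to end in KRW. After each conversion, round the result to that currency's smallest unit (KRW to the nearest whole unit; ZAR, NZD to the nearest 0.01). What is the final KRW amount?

KRW 4,624,962

INR 320,000.00 × 0.2008 = ZAR 64,256.00
ZAR 64,256.00 ÷ 10.52 = NZD 6,107.98
NZD 6,107.98 × 757.2 = KRW 4,624,962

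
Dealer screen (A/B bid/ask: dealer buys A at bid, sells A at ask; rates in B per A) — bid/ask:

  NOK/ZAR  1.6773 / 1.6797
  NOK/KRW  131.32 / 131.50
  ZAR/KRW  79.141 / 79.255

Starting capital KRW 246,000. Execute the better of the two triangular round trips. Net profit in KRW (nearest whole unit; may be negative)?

Best loop KRW → NOK → ZAR → KRW:
KRW 246,000 ÷ 131.50 (buy NOK at ask) = NOK 1,870.72
NOK 1,870.72 × 1.6773 (sell NOK at bid) = ZAR 3,137.76
ZAR 3,137.76 × 79.141 (sell ZAR at bid) = KRW 248,326

Net profit: KRW 2,326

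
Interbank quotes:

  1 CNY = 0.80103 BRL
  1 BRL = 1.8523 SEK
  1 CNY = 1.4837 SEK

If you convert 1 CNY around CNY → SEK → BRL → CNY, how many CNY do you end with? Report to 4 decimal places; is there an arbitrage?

Around CNY → SEK → BRL → CNY: 1 × 1.4837 ÷ 1.8523 ÷ 0.80103 = 0.999968
Product ≈ 1 (deviation 0.003%, within rounding noise).

1.0000 (no arbitrage)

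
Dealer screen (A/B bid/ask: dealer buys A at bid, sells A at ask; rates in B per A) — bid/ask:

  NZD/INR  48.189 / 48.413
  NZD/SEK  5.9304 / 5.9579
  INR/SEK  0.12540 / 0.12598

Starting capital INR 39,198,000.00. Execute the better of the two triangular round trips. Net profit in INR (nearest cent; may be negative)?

Best loop INR → SEK → NZD → INR:
INR 39,198,000.00 × 0.12540 (sell INR at bid) = SEK 4,915,429.20
SEK 4,915,429.20 ÷ 5.9579 (buy NZD at ask) = NZD 825,027.14
NZD 825,027.14 × 48.189 (sell NZD at bid) = INR 39,757,232.87

Net profit: INR 559,232.87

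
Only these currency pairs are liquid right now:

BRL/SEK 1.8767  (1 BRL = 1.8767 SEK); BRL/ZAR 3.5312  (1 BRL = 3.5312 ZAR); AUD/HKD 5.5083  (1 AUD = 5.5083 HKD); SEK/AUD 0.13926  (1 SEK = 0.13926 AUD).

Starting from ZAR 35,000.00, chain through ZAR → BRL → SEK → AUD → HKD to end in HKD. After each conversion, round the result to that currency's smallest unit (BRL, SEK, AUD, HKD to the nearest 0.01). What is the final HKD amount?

ZAR 35,000.00 ÷ 3.5312 = BRL 9,911.64
BRL 9,911.64 × 1.8767 = SEK 18,601.17
SEK 18,601.17 × 0.13926 = AUD 2,590.40
AUD 2,590.40 × 5.5083 = HKD 14,268.70

HKD 14,268.70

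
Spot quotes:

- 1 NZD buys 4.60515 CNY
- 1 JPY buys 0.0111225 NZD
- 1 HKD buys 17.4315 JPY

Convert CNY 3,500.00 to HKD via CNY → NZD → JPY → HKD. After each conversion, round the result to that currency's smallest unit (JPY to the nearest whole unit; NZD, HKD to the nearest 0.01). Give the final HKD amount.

HKD 3,920.03

CNY 3,500.00 ÷ 4.60515 = NZD 760.02
NZD 760.02 ÷ 0.0111225 = JPY 68,332
JPY 68,332 ÷ 17.4315 = HKD 3,920.03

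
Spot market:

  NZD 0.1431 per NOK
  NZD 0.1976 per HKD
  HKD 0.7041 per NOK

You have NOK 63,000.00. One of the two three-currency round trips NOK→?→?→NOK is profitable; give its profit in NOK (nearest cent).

Profitable loop is NOK → NZD → HKD → NOK:
NOK 63,000.00 × 0.1431 = NZD 9,015.30
NZD 9,015.30 ÷ 0.1976 = HKD 45,623.99
HKD 45,623.99 ÷ 0.7041 = NOK 64,797.60
Profit = NOK 64,797.60 − NOK 63,000.00

Profit: NOK 1,797.60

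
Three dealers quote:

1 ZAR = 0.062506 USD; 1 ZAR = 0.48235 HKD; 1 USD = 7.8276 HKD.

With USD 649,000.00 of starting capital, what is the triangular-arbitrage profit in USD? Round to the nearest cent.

Profit: USD 9,313.48

Profitable loop is USD → HKD → ZAR → USD:
USD 649,000.00 × 7.8276 = HKD 5,080,112.40
HKD 5,080,112.40 ÷ 0.48235 = ZAR 10,532,004.56
ZAR 10,532,004.56 × 0.062506 = USD 658,313.48
Profit = USD 658,313.48 − USD 649,000.00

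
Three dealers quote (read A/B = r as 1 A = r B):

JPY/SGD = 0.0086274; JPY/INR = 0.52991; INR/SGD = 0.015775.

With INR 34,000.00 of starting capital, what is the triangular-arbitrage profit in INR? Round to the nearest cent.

Profitable loop is INR → JPY → SGD → INR:
INR 34,000.00 ÷ 0.52991 = JPY 64,162
JPY 64,162 × 0.0086274 = SGD 553.55
SGD 553.55 ÷ 0.015775 = INR 35,090.32
Profit = INR 35,090.32 − INR 34,000.00

Profit: INR 1,090.32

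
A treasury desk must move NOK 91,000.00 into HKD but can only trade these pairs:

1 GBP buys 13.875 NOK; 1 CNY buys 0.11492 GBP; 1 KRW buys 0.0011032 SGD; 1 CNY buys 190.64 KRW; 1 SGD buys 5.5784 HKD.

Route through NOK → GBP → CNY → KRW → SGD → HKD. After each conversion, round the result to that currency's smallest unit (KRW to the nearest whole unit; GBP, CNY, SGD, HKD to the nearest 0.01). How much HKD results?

NOK 91,000.00 ÷ 13.875 = GBP 6,558.56
GBP 6,558.56 ÷ 0.11492 = CNY 57,070.66
CNY 57,070.66 × 190.64 = KRW 10,879,951
KRW 10,879,951 × 0.0011032 = SGD 12,002.76
SGD 12,002.76 × 5.5784 = HKD 66,956.20

HKD 66,956.20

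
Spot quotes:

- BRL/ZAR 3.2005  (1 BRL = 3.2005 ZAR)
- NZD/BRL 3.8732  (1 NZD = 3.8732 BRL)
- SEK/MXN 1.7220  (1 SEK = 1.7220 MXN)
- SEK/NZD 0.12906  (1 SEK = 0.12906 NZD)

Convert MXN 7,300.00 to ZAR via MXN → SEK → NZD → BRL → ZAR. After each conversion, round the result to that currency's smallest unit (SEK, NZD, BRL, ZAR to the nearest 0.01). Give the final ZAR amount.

ZAR 6,782.21

MXN 7,300.00 ÷ 1.7220 = SEK 4,239.26
SEK 4,239.26 × 0.12906 = NZD 547.12
NZD 547.12 × 3.8732 = BRL 2,119.11
BRL 2,119.11 × 3.2005 = ZAR 6,782.21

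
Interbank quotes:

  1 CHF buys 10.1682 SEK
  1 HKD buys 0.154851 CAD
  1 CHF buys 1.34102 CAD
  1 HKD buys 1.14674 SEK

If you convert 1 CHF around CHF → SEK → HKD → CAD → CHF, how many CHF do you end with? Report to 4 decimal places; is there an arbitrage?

1.0239 (arbitrage exists)

Around CHF → SEK → HKD → CAD → CHF: 1 × 10.1682 ÷ 1.14674 × 0.154851 ÷ 1.34102 = 1.023901
Product > 1; profitable direction is CHF → SEK → HKD → CAD → CHF.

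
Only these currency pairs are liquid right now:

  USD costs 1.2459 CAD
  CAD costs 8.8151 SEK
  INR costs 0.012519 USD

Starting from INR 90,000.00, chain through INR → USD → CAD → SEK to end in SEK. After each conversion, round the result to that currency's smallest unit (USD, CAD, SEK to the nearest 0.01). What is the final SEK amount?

SEK 12,374.37

INR 90,000.00 × 0.012519 = USD 1,126.71
USD 1,126.71 × 1.2459 = CAD 1,403.77
CAD 1,403.77 × 8.8151 = SEK 12,374.37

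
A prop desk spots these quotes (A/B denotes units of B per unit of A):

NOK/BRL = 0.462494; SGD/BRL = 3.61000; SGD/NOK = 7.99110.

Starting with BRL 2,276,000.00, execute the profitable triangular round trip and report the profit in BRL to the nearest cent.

Profitable loop is BRL → SGD → NOK → BRL:
BRL 2,276,000.00 ÷ 3.61000 = SGD 630,470.91
SGD 630,470.91 × 7.99110 = NOK 5,038,156.12
NOK 5,038,156.12 × 0.462494 = BRL 2,330,116.98
Profit = BRL 2,330,116.98 − BRL 2,276,000.00

Profit: BRL 54,116.98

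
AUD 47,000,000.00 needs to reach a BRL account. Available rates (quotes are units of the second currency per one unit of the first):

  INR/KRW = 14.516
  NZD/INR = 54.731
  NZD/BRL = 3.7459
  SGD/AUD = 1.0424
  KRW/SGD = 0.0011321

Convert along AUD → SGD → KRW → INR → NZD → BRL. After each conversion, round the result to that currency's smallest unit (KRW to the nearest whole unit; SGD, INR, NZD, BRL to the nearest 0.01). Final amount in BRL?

BRL 187,782,233.97

AUD 47,000,000.00 ÷ 1.0424 = SGD 45,088,257.87
SGD 45,088,257.87 ÷ 0.0011321 = KRW 39,827,098,198
KRW 39,827,098,198 ÷ 14.516 = INR 2,743,668,930.70
INR 2,743,668,930.70 ÷ 54.731 = NZD 50,130,071.27
NZD 50,130,071.27 × 3.7459 = BRL 187,782,233.97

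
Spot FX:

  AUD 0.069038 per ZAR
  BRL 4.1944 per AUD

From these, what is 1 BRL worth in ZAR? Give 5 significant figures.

BRL/ZAR = 3.4534

1 BRL ÷ 4.1944 = 0.238413 AUD
0.238413 AUD ÷ 0.069038 = 3.45336 ZAR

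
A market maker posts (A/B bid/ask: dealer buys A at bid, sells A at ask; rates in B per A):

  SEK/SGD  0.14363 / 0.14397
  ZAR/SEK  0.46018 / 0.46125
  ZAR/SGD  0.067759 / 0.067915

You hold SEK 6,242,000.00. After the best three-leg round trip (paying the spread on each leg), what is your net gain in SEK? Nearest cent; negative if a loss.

Best loop SEK → ZAR → SGD → SEK:
SEK 6,242,000.00 ÷ 0.46125 (buy ZAR at ask) = ZAR 13,532,791.33
ZAR 13,532,791.33 × 0.067759 (sell ZAR at bid) = SGD 916,968.41
SGD 916,968.41 ÷ 0.14397 (buy SEK at ask) = SEK 6,369,163.07

Net profit: SEK 127,163.07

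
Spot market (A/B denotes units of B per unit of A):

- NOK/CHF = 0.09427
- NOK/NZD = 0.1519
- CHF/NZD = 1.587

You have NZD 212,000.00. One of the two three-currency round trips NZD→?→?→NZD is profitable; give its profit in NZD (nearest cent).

Profitable loop is NZD → CHF → NOK → NZD:
NZD 212,000.00 ÷ 1.587 = CHF 133,585.38
CHF 133,585.38 ÷ 0.09427 = NOK 1,417,050.82
NOK 1,417,050.82 × 0.1519 = NZD 215,250.02
Profit = NZD 215,250.02 − NZD 212,000.00

Profit: NZD 3,250.02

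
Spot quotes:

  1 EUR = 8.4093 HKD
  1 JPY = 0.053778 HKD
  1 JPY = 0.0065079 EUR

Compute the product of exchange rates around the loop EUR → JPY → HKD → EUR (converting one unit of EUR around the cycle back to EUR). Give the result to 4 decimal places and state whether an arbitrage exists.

0.9827 (arbitrage exists)

Around EUR → JPY → HKD → EUR: 1 ÷ 0.0065079 × 0.053778 ÷ 8.4093 = 0.982661
Product < 1; profitable direction is EUR → HKD → JPY → EUR.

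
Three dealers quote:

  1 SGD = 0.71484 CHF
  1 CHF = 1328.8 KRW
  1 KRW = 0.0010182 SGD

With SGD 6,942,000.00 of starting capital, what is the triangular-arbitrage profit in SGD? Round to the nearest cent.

Profitable loop is SGD → KRW → CHF → SGD:
SGD 6,942,000.00 ÷ 0.0010182 = KRW 6,817,913,966
KRW 6,817,913,966 ÷ 1328.8 = CHF 5,130,880.47
CHF 5,130,880.47 ÷ 0.71484 = SGD 7,177,662.79
Profit = SGD 7,177,662.79 − SGD 6,942,000.00

Profit: SGD 235,662.79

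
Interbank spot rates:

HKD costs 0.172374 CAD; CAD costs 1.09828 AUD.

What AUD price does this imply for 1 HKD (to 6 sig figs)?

1 HKD × 0.172374 = 0.172374 CAD
0.172374 CAD × 1.09828 = 0.189315 AUD

HKD/AUD = 0.189315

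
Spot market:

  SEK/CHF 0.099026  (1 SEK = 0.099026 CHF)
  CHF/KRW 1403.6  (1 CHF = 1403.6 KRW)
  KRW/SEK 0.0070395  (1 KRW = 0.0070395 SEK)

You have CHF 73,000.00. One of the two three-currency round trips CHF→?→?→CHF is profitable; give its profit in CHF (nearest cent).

Profit: CHF 1,608.52

Profitable loop is CHF → SEK → KRW → CHF:
CHF 73,000.00 ÷ 0.099026 = SEK 737,180.13
SEK 737,180.13 ÷ 0.0070395 = KRW 104,720,525
KRW 104,720,525 ÷ 1403.6 = CHF 74,608.52
Profit = CHF 74,608.52 − CHF 73,000.00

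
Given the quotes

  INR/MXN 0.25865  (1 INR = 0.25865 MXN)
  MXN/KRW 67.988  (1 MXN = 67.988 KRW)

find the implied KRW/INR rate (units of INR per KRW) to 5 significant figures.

KRW/INR = 0.056866

1 KRW ÷ 67.988 = 0.0147085 MXN
0.0147085 MXN ÷ 0.25865 = 0.0568663 INR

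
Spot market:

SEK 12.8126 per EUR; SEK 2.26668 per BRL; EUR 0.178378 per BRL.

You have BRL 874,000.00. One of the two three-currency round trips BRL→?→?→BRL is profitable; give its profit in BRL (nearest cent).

Profitable loop is BRL → EUR → SEK → BRL:
BRL 874,000.00 × 0.178378 = EUR 155,902.37
EUR 155,902.37 × 12.8126 = SEK 1,997,514.73
SEK 1,997,514.73 ÷ 2.26668 = BRL 881,251.32
Profit = BRL 881,251.32 − BRL 874,000.00

Profit: BRL 7,251.32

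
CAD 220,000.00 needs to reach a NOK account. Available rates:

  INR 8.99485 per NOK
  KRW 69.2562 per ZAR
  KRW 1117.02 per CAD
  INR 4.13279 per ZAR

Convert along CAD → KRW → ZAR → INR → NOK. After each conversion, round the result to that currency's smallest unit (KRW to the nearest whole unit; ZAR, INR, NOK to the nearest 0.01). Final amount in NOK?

CAD 220,000.00 × 1117.02 = KRW 245,744,400
KRW 245,744,400 ÷ 69.2562 = ZAR 3,548,337.91
ZAR 3,548,337.91 × 4.13279 = INR 14,664,535.43
INR 14,664,535.43 ÷ 8.99485 = NOK 1,630,325.73

NOK 1,630,325.73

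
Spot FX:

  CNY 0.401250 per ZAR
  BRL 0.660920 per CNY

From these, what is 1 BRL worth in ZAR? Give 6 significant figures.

1 BRL ÷ 0.660920 = 1.51304 CNY
1.51304 CNY ÷ 0.401250 = 3.77082 ZAR

BRL/ZAR = 3.77082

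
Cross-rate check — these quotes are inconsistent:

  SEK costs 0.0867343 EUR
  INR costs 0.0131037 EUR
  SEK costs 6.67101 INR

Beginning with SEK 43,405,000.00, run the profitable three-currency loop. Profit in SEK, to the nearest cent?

Profit: SEK 340,603.88

Profitable loop is SEK → INR → EUR → SEK:
SEK 43,405,000.00 × 6.67101 = INR 289,555,189.05
INR 289,555,189.05 × 0.0131037 = EUR 3,794,244.33
EUR 3,794,244.33 ÷ 0.0867343 = SEK 43,745,603.88
Profit = SEK 43,745,603.88 − SEK 43,405,000.00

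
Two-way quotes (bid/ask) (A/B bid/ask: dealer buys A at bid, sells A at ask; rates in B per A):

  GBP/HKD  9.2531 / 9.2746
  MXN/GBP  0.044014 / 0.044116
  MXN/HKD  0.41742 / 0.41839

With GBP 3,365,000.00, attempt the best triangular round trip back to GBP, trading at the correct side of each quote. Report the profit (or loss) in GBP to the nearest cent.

Best loop GBP → MXN → HKD → GBP:
GBP 3,365,000.00 ÷ 0.044116 (buy MXN at ask) = MXN 76,276,180.98
MXN 76,276,180.98 × 0.41742 (sell MXN at bid) = HKD 31,839,203.46
HKD 31,839,203.46 ÷ 9.2746 (buy GBP at ask) = GBP 3,432,946.27

Net profit: GBP 67,946.27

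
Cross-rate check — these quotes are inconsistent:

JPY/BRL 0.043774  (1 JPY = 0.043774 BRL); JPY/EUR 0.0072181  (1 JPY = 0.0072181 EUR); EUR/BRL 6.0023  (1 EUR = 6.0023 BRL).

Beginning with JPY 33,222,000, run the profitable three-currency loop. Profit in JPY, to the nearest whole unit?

Profit: JPY 344,141

Profitable loop is JPY → BRL → EUR → JPY:
JPY 33,222,000 × 0.043774 = BRL 1,454,259.83
BRL 1,454,259.83 ÷ 6.0023 = EUR 242,283.76
EUR 242,283.76 ÷ 0.0072181 = JPY 33,566,141
Profit = JPY 33,566,141 − JPY 33,222,000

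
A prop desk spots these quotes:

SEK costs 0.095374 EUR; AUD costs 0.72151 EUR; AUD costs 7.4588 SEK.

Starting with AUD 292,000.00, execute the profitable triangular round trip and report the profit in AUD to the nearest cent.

Profitable loop is AUD → EUR → SEK → AUD:
AUD 292,000.00 × 0.72151 = EUR 210,680.92
EUR 210,680.92 ÷ 0.095374 = SEK 2,208,997.42
SEK 2,208,997.42 ÷ 7.4588 = AUD 296,159.89
Profit = AUD 296,159.89 − AUD 292,000.00

Profit: AUD 4,159.89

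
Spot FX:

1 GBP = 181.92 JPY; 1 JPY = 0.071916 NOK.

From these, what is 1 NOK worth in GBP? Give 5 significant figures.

NOK/GBP = 0.076435

1 NOK ÷ 0.071916 = 13.9051 JPY
13.9051 JPY ÷ 181.92 = 0.0764353 GBP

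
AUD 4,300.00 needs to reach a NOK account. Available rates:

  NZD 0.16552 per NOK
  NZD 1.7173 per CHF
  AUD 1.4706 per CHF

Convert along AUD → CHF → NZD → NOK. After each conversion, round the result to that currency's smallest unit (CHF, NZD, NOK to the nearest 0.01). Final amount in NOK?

AUD 4,300.00 ÷ 1.4706 = CHF 2,923.98
CHF 2,923.98 × 1.7173 = NZD 5,021.35
NZD 5,021.35 ÷ 0.16552 = NOK 30,336.82

NOK 30,336.82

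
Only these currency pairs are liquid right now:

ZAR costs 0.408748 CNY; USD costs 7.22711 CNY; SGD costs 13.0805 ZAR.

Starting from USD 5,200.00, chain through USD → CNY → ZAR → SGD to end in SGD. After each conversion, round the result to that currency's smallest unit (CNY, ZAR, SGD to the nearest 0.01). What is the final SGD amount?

USD 5,200.00 × 7.22711 = CNY 37,580.97
CNY 37,580.97 ÷ 0.408748 = ZAR 91,941.66
ZAR 91,941.66 ÷ 13.0805 = SGD 7,028.91

SGD 7,028.91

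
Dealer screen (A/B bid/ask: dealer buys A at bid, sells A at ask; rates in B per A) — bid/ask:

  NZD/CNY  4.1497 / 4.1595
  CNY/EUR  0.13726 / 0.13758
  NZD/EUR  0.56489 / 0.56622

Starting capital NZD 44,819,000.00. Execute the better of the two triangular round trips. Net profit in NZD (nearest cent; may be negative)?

Net profit: NZD 266,579.09

Best loop NZD → CNY → EUR → NZD:
NZD 44,819,000.00 × 4.1497 (sell NZD at bid) = CNY 185,985,404.30
CNY 185,985,404.30 × 0.13726 (sell CNY at bid) = EUR 25,528,356.59
EUR 25,528,356.59 ÷ 0.56622 (buy NZD at ask) = NZD 45,085,579.09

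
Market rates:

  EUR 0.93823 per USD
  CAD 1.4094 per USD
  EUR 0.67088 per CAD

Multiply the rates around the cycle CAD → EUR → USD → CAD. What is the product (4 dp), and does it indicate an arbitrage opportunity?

Around CAD → EUR → USD → CAD: 1 × 0.67088 ÷ 0.93823 × 1.4094 = 1.007789
Product > 1; profitable direction is CAD → EUR → USD → CAD.

1.0078 (arbitrage exists)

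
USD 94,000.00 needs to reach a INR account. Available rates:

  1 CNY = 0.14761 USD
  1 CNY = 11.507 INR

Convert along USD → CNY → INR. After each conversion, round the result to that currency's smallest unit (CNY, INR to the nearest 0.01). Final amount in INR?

USD 94,000.00 ÷ 0.14761 = CNY 636,813.22
CNY 636,813.22 × 11.507 = INR 7,327,809.72

INR 7,327,809.72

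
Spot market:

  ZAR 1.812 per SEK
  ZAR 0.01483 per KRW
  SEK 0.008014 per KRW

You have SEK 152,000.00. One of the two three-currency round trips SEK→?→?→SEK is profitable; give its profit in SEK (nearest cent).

Profitable loop is SEK → KRW → ZAR → SEK:
SEK 152,000.00 ÷ 0.008014 = KRW 18,966,808
KRW 18,966,808 × 0.01483 = ZAR 281,277.76
ZAR 281,277.76 ÷ 1.812 = SEK 155,230.55
Profit = SEK 155,230.55 − SEK 152,000.00

Profit: SEK 3,230.55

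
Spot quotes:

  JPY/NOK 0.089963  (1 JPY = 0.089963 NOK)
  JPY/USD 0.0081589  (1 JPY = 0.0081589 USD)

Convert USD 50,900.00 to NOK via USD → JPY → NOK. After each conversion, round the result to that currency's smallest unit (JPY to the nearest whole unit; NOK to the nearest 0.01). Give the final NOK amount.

NOK 561,241.91

USD 50,900.00 ÷ 0.0081589 = JPY 6,238,586
JPY 6,238,586 × 0.089963 = NOK 561,241.91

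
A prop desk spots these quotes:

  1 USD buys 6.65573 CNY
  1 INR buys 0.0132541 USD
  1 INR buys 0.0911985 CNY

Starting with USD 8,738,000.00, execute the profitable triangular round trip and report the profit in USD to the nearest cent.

Profit: USD 295,453.16

Profitable loop is USD → INR → CNY → USD:
USD 8,738,000.00 ÷ 0.0132541 = INR 659,267,698.30
INR 659,267,698.30 × 0.0911985 = CNY 60,124,225.18
CNY 60,124,225.18 ÷ 6.65573 = USD 9,033,453.16
Profit = USD 9,033,453.16 − USD 8,738,000.00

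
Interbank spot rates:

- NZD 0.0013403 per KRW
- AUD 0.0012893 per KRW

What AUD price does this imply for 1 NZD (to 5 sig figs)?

NZD/AUD = 0.96195

1 NZD ÷ 0.0013403 = 746.102 KRW
746.102 KRW × 0.0012893 = 0.961949 AUD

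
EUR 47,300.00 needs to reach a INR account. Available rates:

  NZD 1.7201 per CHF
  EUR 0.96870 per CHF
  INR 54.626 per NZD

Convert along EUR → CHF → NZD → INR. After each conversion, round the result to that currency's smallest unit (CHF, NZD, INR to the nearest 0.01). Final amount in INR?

INR 4,588,016.44

EUR 47,300.00 ÷ 0.96870 = CHF 48,828.33
CHF 48,828.33 × 1.7201 = NZD 83,989.61
NZD 83,989.61 × 54.626 = INR 4,588,016.44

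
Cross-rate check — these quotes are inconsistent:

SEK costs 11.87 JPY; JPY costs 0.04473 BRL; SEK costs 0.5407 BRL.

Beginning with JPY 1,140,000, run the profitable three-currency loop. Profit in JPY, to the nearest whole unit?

Profitable loop is JPY → SEK → BRL → JPY:
JPY 1,140,000 ÷ 11.87 = SEK 96,040.44
SEK 96,040.44 × 0.5407 = BRL 51,929.06
BRL 51,929.06 ÷ 0.04473 = JPY 1,160,945
Profit = JPY 1,160,945 − JPY 1,140,000

Profit: JPY 20,945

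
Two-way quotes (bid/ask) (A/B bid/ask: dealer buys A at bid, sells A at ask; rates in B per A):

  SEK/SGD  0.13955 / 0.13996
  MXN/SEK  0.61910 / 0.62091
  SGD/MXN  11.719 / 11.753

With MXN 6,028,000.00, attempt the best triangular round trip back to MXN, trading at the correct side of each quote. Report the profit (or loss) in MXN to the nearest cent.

Net profit: MXN 75,155.60

Best loop MXN → SEK → SGD → MXN:
MXN 6,028,000.00 × 0.61910 (sell MXN at bid) = SEK 3,731,934.80
SEK 3,731,934.80 × 0.13955 (sell SEK at bid) = SGD 520,791.50
SGD 520,791.50 × 11.719 (sell SGD at bid) = MXN 6,103,155.60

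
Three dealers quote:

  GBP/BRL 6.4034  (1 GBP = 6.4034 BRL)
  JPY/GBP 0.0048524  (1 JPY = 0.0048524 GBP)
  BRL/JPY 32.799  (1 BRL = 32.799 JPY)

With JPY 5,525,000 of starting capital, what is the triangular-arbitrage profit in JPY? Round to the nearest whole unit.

Profit: JPY 105,670

Profitable loop is JPY → GBP → BRL → JPY:
JPY 5,525,000 × 0.0048524 = GBP 26,809.51
GBP 26,809.51 × 6.4034 = BRL 171,672.02
BRL 171,672.02 × 32.799 = JPY 5,630,670
Profit = JPY 5,630,670 − JPY 5,525,000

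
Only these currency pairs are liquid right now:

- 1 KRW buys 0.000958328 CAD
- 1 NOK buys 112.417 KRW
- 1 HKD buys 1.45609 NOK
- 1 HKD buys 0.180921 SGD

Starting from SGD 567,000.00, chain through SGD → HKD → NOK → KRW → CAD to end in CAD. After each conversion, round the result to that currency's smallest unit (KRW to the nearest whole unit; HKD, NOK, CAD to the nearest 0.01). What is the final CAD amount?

SGD 567,000.00 ÷ 0.180921 = HKD 3,133,964.55
HKD 3,133,964.55 × 1.45609 = NOK 4,563,334.44
NOK 4,563,334.44 × 112.417 = KRW 512,996,368
KRW 512,996,368 × 0.000958328 = CAD 491,618.78

CAD 491,618.78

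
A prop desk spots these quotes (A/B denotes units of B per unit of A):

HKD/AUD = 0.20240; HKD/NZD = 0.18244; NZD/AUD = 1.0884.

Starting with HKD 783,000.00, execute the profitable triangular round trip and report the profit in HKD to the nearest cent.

Profitable loop is HKD → AUD → NZD → HKD:
HKD 783,000.00 × 0.20240 = AUD 158,479.20
AUD 158,479.20 ÷ 1.0884 = NZD 145,607.50
NZD 145,607.50 ÷ 0.18244 = HKD 798,111.69
Profit = HKD 798,111.69 − HKD 783,000.00

Profit: HKD 15,111.69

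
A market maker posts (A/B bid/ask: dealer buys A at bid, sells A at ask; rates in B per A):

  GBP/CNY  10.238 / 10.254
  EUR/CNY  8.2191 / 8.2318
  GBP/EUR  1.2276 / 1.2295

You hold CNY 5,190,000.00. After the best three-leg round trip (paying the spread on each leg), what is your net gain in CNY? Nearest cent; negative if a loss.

Best loop CNY → EUR → GBP → CNY:
CNY 5,190,000.00 ÷ 8.2318 (buy EUR at ask) = EUR 630,481.79
EUR 630,481.79 ÷ 1.2295 (buy GBP at ask) = GBP 512,795.27
GBP 512,795.27 × 10.238 (sell GBP at bid) = CNY 5,249,998.02

Net profit: CNY 59,998.02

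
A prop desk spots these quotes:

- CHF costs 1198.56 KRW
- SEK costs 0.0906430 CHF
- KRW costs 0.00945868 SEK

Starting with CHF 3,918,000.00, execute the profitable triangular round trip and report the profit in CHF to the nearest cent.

Profitable loop is CHF → KRW → SEK → CHF:
CHF 3,918,000.00 × 1198.56 = KRW 4,695,958,080
KRW 4,695,958,080 × 0.00945868 = SEK 44,417,564.77
SEK 44,417,564.77 × 0.0906430 = CHF 4,026,141.32
Profit = CHF 4,026,141.32 − CHF 3,918,000.00

Profit: CHF 108,141.32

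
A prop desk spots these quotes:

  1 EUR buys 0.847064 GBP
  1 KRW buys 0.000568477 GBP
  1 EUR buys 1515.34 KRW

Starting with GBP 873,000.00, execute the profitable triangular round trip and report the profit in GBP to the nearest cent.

Profit: GBP 14,811.99

Profitable loop is GBP → EUR → KRW → GBP:
GBP 873,000.00 ÷ 0.847064 = EUR 1,030,618.70
EUR 1,030,618.70 × 1515.34 = KRW 1,561,737,744
KRW 1,561,737,744 × 0.000568477 = GBP 887,811.99
Profit = GBP 887,811.99 − GBP 873,000.00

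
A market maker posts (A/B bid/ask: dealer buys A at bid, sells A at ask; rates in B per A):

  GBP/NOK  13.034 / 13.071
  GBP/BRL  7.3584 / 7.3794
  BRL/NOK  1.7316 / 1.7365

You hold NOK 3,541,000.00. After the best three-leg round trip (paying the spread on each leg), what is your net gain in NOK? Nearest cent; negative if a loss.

Net profit: NOK 60,702.22

Best loop NOK → BRL → GBP → NOK:
NOK 3,541,000.00 ÷ 1.7365 (buy BRL at ask) = BRL 2,039,159.23
BRL 2,039,159.23 ÷ 7.3794 (buy GBP at ask) = GBP 276,331.30
GBP 276,331.30 × 13.034 (sell GBP at bid) = NOK 3,601,702.22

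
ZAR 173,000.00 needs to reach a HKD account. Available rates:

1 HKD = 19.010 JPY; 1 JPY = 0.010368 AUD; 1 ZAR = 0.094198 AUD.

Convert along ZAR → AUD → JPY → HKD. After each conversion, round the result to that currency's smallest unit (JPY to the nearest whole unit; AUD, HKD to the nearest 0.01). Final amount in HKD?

ZAR 173,000.00 × 0.094198 = AUD 16,296.25
AUD 16,296.25 ÷ 0.010368 = JPY 1,571,783
JPY 1,571,783 ÷ 19.010 = HKD 82,681.90

HKD 82,681.90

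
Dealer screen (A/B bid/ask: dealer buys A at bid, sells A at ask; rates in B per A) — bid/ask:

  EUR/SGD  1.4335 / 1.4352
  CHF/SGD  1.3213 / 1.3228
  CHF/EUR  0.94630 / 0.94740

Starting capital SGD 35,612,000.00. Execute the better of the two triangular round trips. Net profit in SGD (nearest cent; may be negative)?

Best loop SGD → CHF → EUR → SGD:
SGD 35,612,000.00 ÷ 1.3228 (buy CHF at ask) = CHF 26,921,681.28
CHF 26,921,681.28 × 0.94630 (sell CHF at bid) = EUR 25,475,987.00
EUR 25,475,987.00 × 1.4335 (sell EUR at bid) = SGD 36,519,827.36

Net profit: SGD 907,827.36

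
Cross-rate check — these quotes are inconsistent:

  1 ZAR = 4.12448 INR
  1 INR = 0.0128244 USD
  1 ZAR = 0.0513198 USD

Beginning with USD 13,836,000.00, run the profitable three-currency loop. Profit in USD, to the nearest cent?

Profit: USD 424,404.86

Profitable loop is USD → ZAR → INR → USD:
USD 13,836,000.00 ÷ 0.0513198 = ZAR 269,603,544.83
ZAR 269,603,544.83 × 4.12448 = INR 1,111,974,428.58
INR 1,111,974,428.58 × 0.0128244 = USD 14,260,404.86
Profit = USD 14,260,404.86 − USD 13,836,000.00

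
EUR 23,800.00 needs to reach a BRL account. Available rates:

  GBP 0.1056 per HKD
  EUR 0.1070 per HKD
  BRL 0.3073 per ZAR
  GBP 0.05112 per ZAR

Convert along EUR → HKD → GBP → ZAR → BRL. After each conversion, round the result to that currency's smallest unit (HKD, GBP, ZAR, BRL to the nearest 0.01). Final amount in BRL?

BRL 141,198.10

EUR 23,800.00 ÷ 0.1070 = HKD 222,429.91
HKD 222,429.91 × 0.1056 = GBP 23,488.60
GBP 23,488.60 ÷ 0.05112 = ZAR 459,479.66
ZAR 459,479.66 × 0.3073 = BRL 141,198.10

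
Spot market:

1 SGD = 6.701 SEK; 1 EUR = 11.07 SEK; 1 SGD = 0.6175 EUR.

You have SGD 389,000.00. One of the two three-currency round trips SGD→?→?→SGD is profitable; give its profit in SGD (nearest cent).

Profit: SGD 7,820.93

Profitable loop is SGD → EUR → SEK → SGD:
SGD 389,000.00 × 0.6175 = EUR 240,207.50
EUR 240,207.50 × 11.07 = SEK 2,659,097.03
SEK 2,659,097.03 ÷ 6.701 = SGD 396,820.93
Profit = SGD 396,820.93 − SGD 389,000.00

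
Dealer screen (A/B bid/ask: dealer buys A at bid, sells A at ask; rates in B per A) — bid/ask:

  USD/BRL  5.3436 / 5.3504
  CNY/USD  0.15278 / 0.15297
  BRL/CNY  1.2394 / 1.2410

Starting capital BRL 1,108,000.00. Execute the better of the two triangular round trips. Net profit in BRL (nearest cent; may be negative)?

Net profit: BRL 13,118.96

Best loop BRL → CNY → USD → BRL:
BRL 1,108,000.00 × 1.2394 (sell BRL at bid) = CNY 1,373,255.20
CNY 1,373,255.20 × 0.15278 (sell CNY at bid) = USD 209,805.93
USD 209,805.93 × 5.3436 (sell USD at bid) = BRL 1,121,118.96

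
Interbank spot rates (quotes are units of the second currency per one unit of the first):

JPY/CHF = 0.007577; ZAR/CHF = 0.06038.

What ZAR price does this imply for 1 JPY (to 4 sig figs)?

JPY/ZAR = 0.1255

1 JPY × 0.007577 = 0.007577 CHF
0.007577 CHF ÷ 0.06038 = 0.125489 ZAR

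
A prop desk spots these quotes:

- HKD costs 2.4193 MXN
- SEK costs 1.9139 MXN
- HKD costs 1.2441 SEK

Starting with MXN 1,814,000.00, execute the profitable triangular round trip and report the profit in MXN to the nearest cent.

Profitable loop is MXN → SEK → HKD → MXN:
MXN 1,814,000.00 ÷ 1.9139 = SEK 947,802.92
SEK 947,802.92 ÷ 1.2441 = HKD 761,838.21
HKD 761,838.21 × 2.4193 = MXN 1,843,115.18
Profit = MXN 1,843,115.18 − MXN 1,814,000.00

Profit: MXN 29,115.18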